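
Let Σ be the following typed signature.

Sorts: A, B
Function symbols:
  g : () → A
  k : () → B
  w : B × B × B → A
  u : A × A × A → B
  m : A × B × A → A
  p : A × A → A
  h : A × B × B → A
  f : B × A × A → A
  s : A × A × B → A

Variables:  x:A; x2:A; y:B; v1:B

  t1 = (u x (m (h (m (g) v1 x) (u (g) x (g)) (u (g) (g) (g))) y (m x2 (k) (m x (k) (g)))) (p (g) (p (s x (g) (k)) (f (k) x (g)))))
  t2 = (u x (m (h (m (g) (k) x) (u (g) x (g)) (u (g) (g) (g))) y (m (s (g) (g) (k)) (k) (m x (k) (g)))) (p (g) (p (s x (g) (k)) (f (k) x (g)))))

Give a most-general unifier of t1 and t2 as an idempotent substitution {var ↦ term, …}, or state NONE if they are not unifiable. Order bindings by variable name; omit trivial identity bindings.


{v1 ↦ (k), x2 ↦ (s (g) (g) (k))}


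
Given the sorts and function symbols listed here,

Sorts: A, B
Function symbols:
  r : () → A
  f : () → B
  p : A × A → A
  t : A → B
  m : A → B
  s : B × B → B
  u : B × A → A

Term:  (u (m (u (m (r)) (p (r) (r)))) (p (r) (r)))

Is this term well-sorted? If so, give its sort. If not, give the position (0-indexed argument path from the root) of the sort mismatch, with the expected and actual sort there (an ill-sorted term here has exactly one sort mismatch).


        (r) : A
      (m (r)) : B
        (r) : A
        (r) : A
      (p (r) (r)) : A
    (u (m (r)) (p (r) (r))) : A
  (m (u (m (r)) (p (r) (r)))) : B
    (r) : A
    (r) : A
  (p (r) (r)) : A
(u (m (u (m (r)) (p (r) (r)))) (p (r) (r))) : A

well-sorted; sort = A


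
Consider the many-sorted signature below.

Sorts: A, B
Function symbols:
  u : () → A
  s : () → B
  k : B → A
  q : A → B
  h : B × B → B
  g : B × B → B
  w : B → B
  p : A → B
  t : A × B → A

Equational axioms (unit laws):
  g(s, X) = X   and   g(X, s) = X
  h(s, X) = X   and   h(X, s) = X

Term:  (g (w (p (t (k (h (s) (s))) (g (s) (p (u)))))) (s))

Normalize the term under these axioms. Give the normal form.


1. (g (w (p (t (k (h (s) (s))) (g (s) (p (u)))))) (s))  →  (w (p (t (k (h (s) (s))) (g (s) (p (u))))))
2. (w (p (t (k (h (s) (s))) (g (s) (p (u))))))  →  (w (p (t (k (s)) (g (s) (p (u))))))
3. (w (p (t (k (s)) (g (s) (p (u))))))  →  (w (p (t (k (s)) (p (u)))))

normal form = (w (p (t (k (s)) (p (u)))))


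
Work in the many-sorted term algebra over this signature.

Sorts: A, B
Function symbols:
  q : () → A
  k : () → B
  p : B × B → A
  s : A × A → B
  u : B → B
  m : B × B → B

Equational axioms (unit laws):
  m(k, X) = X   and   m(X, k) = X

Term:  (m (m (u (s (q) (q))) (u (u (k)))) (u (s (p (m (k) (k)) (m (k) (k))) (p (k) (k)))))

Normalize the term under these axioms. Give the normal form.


normal form = (m (m (u (s (q) (q))) (u (u (k)))) (u (s (p (k) (k)) (p (k) (k)))))

1. (m (m (u (s (q) (q))) (u (u (k)))) (u (s (p (m (k) (k)) (m (k) (k))) (p (k) (k)))))  →  (m (m (u (s (q) (q))) (u (u (k)))) (u (s (p (k) (m (k) (k))) (p (k) (k)))))
2. (m (m (u (s (q) (q))) (u (u (k)))) (u (s (p (k) (m (k) (k))) (p (k) (k)))))  →  (m (m (u (s (q) (q))) (u (u (k)))) (u (s (p (k) (k)) (p (k) (k)))))


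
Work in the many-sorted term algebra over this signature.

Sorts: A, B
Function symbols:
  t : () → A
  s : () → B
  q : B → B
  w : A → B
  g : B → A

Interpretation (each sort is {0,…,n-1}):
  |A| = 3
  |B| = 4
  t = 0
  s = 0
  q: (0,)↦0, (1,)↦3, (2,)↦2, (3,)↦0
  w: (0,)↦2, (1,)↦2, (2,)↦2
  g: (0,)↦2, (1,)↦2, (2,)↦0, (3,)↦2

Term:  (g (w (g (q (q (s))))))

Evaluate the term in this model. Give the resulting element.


  s = 0
  (q (s)) = q(0,) = 0
  (q (q (s))) = q(0,) = 0
  (g (q (q (s)))) = g(0,) = 2
  (w (g (q (q (s))))) = w(2,) = 2
  (g (w (g (q (q (s)))))) = g(2,) = 0

value = 0


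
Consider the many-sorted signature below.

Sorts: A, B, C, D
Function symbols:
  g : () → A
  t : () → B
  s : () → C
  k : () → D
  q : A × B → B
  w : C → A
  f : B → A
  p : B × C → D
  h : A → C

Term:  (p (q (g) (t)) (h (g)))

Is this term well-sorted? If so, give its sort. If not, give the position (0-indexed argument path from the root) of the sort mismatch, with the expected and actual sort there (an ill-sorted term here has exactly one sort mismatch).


    (g) : A
    (t) : B
  (q (g) (t)) : B
    (g) : A
  (h (g)) : C
(p (q (g) (t)) (h (g))) : D

well-sorted; sort = D


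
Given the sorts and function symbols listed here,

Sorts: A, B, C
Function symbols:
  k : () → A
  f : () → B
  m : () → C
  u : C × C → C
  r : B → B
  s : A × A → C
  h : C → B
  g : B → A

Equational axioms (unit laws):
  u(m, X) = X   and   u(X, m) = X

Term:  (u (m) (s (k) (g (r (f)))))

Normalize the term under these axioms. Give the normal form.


normal form = (s (k) (g (r (f))))

1. (u (m) (s (k) (g (r (f)))))  →  (s (k) (g (r (f))))


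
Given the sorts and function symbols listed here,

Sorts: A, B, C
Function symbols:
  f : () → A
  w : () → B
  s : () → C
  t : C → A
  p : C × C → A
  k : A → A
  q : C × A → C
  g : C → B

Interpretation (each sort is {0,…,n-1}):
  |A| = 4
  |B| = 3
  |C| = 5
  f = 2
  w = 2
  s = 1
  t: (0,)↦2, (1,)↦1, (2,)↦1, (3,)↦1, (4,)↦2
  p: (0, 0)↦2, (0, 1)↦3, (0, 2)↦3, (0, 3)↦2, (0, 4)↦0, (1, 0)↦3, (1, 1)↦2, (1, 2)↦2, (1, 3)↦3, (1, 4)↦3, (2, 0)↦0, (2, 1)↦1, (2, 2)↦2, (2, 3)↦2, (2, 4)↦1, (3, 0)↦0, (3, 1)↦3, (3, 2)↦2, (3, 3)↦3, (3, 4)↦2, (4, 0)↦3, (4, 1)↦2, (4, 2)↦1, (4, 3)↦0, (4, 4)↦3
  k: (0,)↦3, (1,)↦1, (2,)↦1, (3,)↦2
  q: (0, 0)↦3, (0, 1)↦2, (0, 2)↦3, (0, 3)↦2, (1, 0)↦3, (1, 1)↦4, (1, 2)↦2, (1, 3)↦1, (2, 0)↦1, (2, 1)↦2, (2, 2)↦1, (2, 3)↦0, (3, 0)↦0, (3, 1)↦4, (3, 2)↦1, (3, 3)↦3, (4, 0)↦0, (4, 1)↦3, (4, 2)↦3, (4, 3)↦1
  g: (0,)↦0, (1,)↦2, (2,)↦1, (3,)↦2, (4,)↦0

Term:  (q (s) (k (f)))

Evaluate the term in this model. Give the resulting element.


value = 4

  s = 1
  f = 2
  (k (f)) = k(2,) = 1
  (q (s) (k (f))) = q(1, 1) = 4


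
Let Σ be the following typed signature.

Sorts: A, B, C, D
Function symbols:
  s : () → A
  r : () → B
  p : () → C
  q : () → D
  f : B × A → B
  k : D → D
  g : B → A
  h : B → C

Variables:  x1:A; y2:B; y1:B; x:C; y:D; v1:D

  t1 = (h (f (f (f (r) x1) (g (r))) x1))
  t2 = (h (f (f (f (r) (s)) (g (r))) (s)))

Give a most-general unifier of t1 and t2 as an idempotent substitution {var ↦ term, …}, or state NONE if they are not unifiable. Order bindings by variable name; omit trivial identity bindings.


{x1 ↦ (s)}


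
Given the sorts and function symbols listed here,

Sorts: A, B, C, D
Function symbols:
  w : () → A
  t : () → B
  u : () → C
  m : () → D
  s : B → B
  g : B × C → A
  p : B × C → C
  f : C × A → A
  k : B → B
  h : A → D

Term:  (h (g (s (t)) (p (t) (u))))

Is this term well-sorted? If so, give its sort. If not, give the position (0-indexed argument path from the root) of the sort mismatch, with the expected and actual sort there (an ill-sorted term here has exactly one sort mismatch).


well-sorted; sort = D

      (t) : B
    (s (t)) : B
      (t) : B
      (u) : C
    (p (t) (u)) : C
  (g (s (t)) (p (t) (u))) : A
(h (g (s (t)) (p (t) (u)))) : D


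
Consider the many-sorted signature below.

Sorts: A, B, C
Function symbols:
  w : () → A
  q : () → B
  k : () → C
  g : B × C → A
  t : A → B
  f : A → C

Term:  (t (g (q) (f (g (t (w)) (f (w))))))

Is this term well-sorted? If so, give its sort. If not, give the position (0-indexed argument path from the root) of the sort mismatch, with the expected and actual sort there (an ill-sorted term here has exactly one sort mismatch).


    (q) : B
          (w) : A
        (t (w)) : B
          (w) : A
        (f (w)) : C
      (g (t (w)) (f (w))) : A
    (f (g (t (w)) (f (w)))) : C
  (g (q) (f (g (t (w)) (f (w))))) : A
(t (g (q) (f (g (t (w)) (f (w)))))) : B

well-sorted; sort = B


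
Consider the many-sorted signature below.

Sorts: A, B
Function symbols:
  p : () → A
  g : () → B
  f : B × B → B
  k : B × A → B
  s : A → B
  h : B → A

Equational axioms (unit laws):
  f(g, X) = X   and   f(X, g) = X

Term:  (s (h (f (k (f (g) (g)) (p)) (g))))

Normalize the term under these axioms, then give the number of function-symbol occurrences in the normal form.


size = 5

1. (s (h (f (k (f (g) (g)) (p)) (g))))  →  (s (h (k (f (g) (g)) (p))))
2. (s (h (k (f (g) (g)) (p))))  →  (s (h (k (g) (p))))
normal form: (s (h (k (g) (p))))


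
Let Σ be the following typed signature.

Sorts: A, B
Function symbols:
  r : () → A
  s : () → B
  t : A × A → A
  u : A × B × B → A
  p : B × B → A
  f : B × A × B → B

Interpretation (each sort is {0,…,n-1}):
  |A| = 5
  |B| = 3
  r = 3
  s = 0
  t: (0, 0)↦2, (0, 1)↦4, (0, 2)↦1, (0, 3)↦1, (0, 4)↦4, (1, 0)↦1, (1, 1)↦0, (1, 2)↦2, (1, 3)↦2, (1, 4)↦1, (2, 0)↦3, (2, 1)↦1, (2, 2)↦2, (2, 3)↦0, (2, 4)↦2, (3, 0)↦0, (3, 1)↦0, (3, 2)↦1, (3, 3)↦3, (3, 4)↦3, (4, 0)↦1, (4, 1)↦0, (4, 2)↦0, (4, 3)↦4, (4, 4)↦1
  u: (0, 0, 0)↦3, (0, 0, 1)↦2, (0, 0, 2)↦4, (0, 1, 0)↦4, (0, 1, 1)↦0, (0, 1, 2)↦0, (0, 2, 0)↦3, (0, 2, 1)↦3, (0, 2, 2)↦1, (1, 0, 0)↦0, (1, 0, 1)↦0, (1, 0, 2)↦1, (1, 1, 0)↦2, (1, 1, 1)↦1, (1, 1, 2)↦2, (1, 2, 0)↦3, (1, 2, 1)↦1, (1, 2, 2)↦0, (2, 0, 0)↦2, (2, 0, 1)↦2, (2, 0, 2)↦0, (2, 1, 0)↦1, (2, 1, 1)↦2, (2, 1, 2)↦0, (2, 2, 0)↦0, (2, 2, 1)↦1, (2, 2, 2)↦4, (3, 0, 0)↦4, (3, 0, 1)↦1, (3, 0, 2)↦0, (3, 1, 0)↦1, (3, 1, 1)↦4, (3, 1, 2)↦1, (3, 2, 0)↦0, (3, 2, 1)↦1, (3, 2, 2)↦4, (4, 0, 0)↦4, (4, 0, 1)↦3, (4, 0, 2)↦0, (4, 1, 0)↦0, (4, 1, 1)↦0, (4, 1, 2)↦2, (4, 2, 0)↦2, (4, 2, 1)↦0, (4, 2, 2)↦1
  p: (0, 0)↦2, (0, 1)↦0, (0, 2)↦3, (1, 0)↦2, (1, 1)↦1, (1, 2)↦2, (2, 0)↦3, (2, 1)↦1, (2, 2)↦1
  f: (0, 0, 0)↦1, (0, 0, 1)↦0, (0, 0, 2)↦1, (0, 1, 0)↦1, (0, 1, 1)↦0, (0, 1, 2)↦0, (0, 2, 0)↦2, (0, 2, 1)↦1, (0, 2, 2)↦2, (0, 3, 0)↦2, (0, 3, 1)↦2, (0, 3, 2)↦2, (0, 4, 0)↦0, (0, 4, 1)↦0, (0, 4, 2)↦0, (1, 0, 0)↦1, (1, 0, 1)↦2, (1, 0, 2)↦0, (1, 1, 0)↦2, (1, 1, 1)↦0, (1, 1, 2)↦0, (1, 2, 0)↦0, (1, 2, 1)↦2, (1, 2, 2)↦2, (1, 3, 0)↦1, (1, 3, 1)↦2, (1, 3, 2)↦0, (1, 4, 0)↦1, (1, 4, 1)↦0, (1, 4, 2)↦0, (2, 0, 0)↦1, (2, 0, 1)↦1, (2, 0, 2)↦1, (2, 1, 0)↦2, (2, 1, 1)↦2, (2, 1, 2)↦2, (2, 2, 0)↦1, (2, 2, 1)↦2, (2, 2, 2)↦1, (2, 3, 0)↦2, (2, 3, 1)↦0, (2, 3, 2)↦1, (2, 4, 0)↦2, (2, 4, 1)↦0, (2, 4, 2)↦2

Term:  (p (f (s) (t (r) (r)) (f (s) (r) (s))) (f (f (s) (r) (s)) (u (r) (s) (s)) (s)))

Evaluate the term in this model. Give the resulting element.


  s = 0
  r = 3
  r = 3
  (t (r) (r)) = t(3, 3) = 3
  s = 0
  r = 3
  s = 0
  (f (s) (r) (s)) = f(0, 3, 0) = 2
  (f (s) (t (r) (r)) (f (s) (r) (s))) = f(0, 3, 2) = 2
  s = 0
  r = 3
  s = 0
  (f (s) (r) (s)) = f(0, 3, 0) = 2
  r = 3
  s = 0
  s = 0
  (u (r) (s) (s)) = u(3, 0, 0) = 4
  s = 0
  (f (f (s) (r) (s)) (u (r) (s) (s)) (s)) = f(2, 4, 0) = 2
  (p (f (s) (t (r) (r)) (f (s) (r) (s))) (f (f (s) (r) (s)) (u (r) (s) (s)) (s))) = p(2, 2) = 1

value = 1


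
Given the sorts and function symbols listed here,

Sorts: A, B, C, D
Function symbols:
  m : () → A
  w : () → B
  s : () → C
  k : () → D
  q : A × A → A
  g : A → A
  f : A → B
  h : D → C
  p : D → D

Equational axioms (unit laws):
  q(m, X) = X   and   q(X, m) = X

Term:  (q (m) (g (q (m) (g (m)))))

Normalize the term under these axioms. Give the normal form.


1. (q (m) (g (q (m) (g (m)))))  →  (g (q (m) (g (m))))
2. (g (q (m) (g (m))))  →  (g (g (m)))

normal form = (g (g (m)))


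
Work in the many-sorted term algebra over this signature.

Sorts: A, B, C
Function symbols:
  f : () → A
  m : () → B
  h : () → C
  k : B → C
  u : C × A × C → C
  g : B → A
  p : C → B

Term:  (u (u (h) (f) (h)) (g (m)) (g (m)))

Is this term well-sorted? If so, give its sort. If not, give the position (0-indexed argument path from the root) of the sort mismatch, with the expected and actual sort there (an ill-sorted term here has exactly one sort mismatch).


ill-sorted at position [2]: expected C, got A

    (h) : C
    (f) : A
    (h) : C
  (u (h) (f) (h)) : C
    (m) : B
  (g (m)) : A
    (m) : B
  (g (m)) : A
(u (u (h) (f) (h)) (g (m)) (g (m))) : ✗ arg 2 at [2] has sort A, expected C


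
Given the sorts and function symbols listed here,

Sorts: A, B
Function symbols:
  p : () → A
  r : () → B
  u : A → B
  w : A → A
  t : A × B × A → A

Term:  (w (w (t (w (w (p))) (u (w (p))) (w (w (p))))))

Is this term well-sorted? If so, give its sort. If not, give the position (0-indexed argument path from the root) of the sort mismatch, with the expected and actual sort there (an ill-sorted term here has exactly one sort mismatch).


          (p) : A
        (w (p)) : A
      (w (w (p))) : A
          (p) : A
        (w (p)) : A
      (u (w (p))) : B
          (p) : A
        (w (p)) : A
      (w (w (p))) : A
    (t (w (w (p))) (u (w (p))) (w (w (p)))) : A
  (w (t (w (w (p))) (u (w (p))) (w (w (p))))) : A
(w (w (t (w (w (p))) (u (w (p))) (w (w (p)))))) : A

well-sorted; sort = A


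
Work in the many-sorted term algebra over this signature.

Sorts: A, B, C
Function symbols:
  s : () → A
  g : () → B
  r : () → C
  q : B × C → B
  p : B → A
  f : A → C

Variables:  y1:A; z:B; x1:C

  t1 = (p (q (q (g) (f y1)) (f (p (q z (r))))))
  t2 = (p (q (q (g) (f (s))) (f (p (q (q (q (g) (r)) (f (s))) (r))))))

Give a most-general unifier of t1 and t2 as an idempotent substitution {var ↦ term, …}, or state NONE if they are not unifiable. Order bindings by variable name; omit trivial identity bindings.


{y1 ↦ (s), z ↦ (q (q (g) (r)) (f (s)))}


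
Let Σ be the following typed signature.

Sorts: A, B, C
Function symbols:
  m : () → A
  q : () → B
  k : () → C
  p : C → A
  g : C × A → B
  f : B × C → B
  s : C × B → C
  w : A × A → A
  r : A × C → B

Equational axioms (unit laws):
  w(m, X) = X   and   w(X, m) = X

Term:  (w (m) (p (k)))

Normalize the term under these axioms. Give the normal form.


normal form = (p (k))

1. (w (m) (p (k)))  →  (p (k))


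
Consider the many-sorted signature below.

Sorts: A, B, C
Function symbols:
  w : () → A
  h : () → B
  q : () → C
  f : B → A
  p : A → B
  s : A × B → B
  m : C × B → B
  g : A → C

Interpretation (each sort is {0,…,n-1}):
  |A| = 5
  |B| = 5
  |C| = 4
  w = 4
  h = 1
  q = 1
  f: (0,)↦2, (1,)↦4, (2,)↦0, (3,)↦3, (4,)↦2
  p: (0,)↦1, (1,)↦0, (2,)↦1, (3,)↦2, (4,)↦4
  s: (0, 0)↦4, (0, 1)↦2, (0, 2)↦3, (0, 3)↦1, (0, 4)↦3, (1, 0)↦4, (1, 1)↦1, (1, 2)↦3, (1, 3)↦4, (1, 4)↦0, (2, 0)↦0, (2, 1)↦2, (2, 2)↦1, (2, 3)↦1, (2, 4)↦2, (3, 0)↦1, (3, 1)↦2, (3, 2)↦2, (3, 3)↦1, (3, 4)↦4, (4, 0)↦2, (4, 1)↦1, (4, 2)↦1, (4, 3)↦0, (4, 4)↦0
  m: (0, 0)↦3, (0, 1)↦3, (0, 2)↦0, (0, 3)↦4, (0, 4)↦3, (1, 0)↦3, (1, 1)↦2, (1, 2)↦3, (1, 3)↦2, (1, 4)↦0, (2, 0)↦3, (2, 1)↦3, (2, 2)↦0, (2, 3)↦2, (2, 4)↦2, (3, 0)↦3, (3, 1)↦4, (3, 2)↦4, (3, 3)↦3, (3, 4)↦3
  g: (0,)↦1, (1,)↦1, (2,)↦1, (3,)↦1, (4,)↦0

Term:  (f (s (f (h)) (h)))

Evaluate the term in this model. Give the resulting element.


value = 4

  h = 1
  (f (h)) = f(1,) = 4
  h = 1
  (s (f (h)) (h)) = s(4, 1) = 1
  (f (s (f (h)) (h))) = f(1,) = 4


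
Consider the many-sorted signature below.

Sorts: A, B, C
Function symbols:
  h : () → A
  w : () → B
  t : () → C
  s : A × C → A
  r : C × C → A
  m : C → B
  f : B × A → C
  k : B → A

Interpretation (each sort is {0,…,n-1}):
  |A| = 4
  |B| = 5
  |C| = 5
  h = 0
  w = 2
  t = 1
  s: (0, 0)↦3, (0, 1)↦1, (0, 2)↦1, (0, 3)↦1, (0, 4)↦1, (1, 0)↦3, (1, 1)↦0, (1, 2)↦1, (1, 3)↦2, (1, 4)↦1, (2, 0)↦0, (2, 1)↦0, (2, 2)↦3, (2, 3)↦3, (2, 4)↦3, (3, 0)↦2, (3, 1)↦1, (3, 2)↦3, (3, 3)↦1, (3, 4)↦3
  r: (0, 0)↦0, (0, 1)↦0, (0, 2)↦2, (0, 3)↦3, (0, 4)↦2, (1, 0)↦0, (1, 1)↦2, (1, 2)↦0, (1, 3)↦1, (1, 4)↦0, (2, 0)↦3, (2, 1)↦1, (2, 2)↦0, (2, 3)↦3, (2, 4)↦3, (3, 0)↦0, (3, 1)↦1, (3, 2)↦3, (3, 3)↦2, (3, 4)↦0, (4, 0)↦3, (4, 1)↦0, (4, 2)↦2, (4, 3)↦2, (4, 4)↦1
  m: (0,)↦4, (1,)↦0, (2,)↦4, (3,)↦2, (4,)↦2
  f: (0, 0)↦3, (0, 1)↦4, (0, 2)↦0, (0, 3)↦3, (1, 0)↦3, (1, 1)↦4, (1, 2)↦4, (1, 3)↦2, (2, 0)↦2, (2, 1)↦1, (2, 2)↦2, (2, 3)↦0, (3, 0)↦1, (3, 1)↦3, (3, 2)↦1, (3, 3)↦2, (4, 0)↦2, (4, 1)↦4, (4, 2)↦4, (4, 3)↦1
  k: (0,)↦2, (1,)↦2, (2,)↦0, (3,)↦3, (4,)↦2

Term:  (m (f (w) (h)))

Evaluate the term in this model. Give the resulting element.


  w = 2
  h = 0
  (f (w) (h)) = f(2, 0) = 2
  (m (f (w) (h))) = m(2,) = 4

value = 4


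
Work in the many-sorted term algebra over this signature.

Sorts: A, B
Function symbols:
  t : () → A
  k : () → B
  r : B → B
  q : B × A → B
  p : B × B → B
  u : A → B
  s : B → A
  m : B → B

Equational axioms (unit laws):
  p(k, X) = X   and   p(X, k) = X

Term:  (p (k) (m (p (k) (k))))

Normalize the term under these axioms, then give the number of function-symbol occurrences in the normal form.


1. (p (k) (m (p (k) (k))))  →  (m (p (k) (k)))
2. (m (p (k) (k)))  →  (m (k))
normal form: (m (k))

size = 2


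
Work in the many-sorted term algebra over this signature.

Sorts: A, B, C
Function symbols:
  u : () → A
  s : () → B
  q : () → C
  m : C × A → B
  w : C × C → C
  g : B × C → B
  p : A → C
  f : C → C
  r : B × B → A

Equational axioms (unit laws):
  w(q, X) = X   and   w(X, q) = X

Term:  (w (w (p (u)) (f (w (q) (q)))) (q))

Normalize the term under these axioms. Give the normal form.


1. (w (w (p (u)) (f (w (q) (q)))) (q))  →  (w (p (u)) (f (w (q) (q))))
2. (w (p (u)) (f (w (q) (q))))  →  (w (p (u)) (f (q)))

normal form = (w (p (u)) (f (q)))


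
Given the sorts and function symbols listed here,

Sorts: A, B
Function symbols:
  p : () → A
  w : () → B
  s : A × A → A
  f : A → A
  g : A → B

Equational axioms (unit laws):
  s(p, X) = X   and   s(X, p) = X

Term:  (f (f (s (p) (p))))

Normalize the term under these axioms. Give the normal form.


normal form = (f (f (p)))

1. (f (f (s (p) (p))))  →  (f (f (p)))


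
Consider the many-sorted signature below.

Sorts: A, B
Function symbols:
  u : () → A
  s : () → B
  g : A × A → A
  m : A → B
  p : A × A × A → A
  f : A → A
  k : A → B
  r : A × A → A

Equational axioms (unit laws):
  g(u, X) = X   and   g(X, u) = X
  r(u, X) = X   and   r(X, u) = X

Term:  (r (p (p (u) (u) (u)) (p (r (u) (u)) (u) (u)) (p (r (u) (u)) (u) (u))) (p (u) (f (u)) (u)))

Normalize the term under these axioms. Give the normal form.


normal form = (r (p (p (u) (u) (u)) (p (u) (u) (u)) (p (u) (u) (u))) (p (u) (f (u)) (u)))

1. (r (p (p (u) (u) (u)) (p (r (u) (u)) (u) (u)) (p (r (u) (u)) (u) (u))) (p (u) (f (u)) (u)))  →  (r (p (p (u) (u) (u)) (p (u) (u) (u)) (p (r (u) (u)) (u) (u))) (p (u) (f (u)) (u)))
2. (r (p (p (u) (u) (u)) (p (u) (u) (u)) (p (r (u) (u)) (u) (u))) (p (u) (f (u)) (u)))  →  (r (p (p (u) (u) (u)) (p (u) (u) (u)) (p (u) (u) (u))) (p (u) (f (u)) (u)))


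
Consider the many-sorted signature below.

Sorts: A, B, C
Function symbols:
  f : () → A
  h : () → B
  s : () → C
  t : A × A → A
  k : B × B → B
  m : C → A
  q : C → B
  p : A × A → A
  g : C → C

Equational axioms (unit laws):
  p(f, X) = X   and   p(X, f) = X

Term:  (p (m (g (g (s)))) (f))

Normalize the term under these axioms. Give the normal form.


1. (p (m (g (g (s)))) (f))  →  (m (g (g (s))))

normal form = (m (g (g (s))))


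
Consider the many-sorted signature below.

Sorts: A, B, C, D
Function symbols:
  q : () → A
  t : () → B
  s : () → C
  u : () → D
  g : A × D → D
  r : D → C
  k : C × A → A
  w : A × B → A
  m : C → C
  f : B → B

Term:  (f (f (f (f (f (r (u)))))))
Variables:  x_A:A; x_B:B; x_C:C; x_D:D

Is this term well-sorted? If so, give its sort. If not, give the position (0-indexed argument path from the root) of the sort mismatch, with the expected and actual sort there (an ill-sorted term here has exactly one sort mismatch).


ill-sorted at position [0, 0, 0, 0, 0]: expected B, got C

            (u) : D
          (r (u)) : C
        (f (r (u))) : ✗ arg 0 at [0, 0, 0, 0, 0] has sort C, expected B


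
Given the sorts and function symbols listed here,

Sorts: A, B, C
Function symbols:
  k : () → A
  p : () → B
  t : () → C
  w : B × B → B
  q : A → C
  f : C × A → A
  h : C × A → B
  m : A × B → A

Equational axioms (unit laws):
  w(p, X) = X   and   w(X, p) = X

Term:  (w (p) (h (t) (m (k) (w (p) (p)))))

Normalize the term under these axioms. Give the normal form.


normal form = (h (t) (m (k) (p)))

1. (w (p) (h (t) (m (k) (w (p) (p)))))  →  (h (t) (m (k) (w (p) (p))))
2. (h (t) (m (k) (w (p) (p))))  →  (h (t) (m (k) (p)))


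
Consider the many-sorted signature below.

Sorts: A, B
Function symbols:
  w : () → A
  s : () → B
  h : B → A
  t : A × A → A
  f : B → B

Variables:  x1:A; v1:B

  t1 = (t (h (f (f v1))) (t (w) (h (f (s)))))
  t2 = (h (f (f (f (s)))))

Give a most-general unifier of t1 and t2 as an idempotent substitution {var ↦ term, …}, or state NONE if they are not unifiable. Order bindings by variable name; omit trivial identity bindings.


NONE (not unifiable)

head clash or occurs-check failure — not unifiable


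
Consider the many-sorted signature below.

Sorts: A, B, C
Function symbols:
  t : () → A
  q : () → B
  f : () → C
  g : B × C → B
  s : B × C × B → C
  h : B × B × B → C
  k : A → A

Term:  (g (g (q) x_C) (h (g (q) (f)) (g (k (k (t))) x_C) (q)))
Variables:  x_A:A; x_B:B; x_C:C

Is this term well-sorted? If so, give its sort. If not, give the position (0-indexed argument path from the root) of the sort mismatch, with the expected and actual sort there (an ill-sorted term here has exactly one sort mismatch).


    (q) : B
    x_C : C
  (g (q) x_C) : B
      (q) : B
      (f) : C
    (g (q) (f)) : B
          (t) : A
        (k (t)) : A
      (k (k (t))) : A
      x_C : C
    (g (k (k (t))) x_C) : ✗ arg 0 at [1, 1, 0] has sort A, expected B
    (q) : B

ill-sorted at position [1, 1, 0]: expected B, got A


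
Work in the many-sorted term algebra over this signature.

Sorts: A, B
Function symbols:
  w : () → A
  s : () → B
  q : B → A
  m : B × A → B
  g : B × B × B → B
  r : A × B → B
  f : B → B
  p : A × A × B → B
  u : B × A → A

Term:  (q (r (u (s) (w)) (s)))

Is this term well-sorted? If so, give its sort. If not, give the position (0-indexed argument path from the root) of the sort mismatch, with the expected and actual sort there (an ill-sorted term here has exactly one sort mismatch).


well-sorted; sort = A

      (s) : B
      (w) : A
    (u (s) (w)) : A
    (s) : B
  (r (u (s) (w)) (s)) : B
(q (r (u (s) (w)) (s))) : A


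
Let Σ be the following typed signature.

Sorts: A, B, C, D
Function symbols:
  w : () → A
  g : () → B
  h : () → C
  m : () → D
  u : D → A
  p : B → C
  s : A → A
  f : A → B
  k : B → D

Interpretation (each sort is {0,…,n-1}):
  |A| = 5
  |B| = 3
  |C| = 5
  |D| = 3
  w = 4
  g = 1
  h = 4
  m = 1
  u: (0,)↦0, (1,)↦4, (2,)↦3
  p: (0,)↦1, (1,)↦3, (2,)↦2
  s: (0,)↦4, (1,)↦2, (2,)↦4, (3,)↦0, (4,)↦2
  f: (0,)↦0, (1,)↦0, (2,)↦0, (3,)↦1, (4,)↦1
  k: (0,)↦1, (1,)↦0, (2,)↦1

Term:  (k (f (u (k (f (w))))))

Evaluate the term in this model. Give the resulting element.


  w = 4
  (f (w)) = f(4,) = 1
  (k (f (w))) = k(1,) = 0
  (u (k (f (w)))) = u(0,) = 0
  (f (u (k (f (w))))) = f(0,) = 0
  (k (f (u (k (f (w)))))) = k(0,) = 1

value = 1


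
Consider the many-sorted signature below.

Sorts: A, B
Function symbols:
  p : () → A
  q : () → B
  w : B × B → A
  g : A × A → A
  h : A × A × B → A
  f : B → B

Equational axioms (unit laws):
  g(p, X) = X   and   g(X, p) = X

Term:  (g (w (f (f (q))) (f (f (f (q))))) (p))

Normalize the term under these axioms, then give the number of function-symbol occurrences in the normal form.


size = 8

1. (g (w (f (f (q))) (f (f (f (q))))) (p))  →  (w (f (f (q))) (f (f (f (q)))))
normal form: (w (f (f (q))) (f (f (f (q)))))


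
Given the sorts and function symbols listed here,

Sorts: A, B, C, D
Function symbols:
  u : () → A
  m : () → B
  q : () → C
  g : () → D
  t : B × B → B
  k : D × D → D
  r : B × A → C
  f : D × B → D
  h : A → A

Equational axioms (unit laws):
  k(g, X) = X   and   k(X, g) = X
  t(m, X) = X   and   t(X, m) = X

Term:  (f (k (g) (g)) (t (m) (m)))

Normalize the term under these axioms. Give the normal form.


normal form = (f (g) (m))

1. (f (k (g) (g)) (t (m) (m)))  →  (f (g) (t (m) (m)))
2. (f (g) (t (m) (m)))  →  (f (g) (m))


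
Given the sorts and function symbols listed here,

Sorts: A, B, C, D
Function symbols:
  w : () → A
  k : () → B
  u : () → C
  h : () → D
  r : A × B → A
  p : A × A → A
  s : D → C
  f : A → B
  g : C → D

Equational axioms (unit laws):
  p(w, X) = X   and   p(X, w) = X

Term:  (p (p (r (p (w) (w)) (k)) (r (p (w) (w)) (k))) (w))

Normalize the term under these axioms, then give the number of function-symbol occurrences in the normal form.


1. (p (p (r (p (w) (w)) (k)) (r (p (w) (w)) (k))) (w))  →  (p (r (p (w) (w)) (k)) (r (p (w) (w)) (k)))
2. (p (r (p (w) (w)) (k)) (r (p (w) (w)) (k)))  →  (p (r (w) (k)) (r (p (w) (w)) (k)))
3. (p (r (w) (k)) (r (p (w) (w)) (k)))  →  (p (r (w) (k)) (r (w) (k)))
normal form: (p (r (w) (k)) (r (w) (k)))

size = 7


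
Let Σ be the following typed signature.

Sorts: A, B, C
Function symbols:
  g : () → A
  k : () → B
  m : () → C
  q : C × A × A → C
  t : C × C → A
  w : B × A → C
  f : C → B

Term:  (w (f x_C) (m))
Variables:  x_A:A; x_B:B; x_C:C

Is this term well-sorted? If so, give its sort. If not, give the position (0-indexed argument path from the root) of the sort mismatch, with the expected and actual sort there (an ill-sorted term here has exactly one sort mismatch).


    x_C : C
  (f x_C) : B
  (m) : C
(w (f x_C) (m)) : ✗ arg 1 at [1] has sort C, expected A

ill-sorted at position [1]: expected A, got C


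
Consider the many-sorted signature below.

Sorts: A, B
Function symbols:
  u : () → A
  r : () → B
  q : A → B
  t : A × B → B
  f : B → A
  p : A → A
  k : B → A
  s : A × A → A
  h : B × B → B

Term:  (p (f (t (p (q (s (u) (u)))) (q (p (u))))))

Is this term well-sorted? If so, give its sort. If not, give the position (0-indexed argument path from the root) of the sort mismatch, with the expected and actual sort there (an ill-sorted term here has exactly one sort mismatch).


ill-sorted at position [0, 0, 0, 0]: expected A, got B

            (u) : A
            (u) : A
          (s (u) (u)) : A
        (q (s (u) (u))) : B
      (p (q (s (u) (u)))) : ✗ arg 0 at [0, 0, 0, 0] has sort B, expected A
          (u) : A
        (p (u)) : A
      (q (p (u))) : B


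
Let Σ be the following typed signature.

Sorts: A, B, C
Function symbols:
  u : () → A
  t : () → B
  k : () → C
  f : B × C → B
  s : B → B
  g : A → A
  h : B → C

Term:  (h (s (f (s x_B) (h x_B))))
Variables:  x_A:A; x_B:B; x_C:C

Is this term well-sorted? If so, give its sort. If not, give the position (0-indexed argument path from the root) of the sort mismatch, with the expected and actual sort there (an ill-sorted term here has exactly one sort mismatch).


well-sorted; sort = C

        x_B : B
      (s x_B) : B
        x_B : B
      (h x_B) : C
    (f (s x_B) (h x_B)) : B
  (s (f (s x_B) (h x_B))) : B
(h (s (f (s x_B) (h x_B)))) : C


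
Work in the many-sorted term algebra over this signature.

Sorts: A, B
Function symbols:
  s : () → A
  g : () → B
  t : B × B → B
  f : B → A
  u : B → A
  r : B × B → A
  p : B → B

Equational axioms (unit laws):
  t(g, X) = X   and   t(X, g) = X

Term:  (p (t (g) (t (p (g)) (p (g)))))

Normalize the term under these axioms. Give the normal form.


normal form = (p (t (p (g)) (p (g))))

1. (p (t (g) (t (p (g)) (p (g)))))  →  (p (t (p (g)) (p (g))))


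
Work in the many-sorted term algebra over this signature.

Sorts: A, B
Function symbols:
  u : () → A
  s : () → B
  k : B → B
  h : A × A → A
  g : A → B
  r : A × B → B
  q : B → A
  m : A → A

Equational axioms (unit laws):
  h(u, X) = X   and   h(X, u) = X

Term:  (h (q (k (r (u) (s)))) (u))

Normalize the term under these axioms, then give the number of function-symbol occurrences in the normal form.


1. (h (q (k (r (u) (s)))) (u))  →  (q (k (r (u) (s))))
normal form: (q (k (r (u) (s))))

size = 5


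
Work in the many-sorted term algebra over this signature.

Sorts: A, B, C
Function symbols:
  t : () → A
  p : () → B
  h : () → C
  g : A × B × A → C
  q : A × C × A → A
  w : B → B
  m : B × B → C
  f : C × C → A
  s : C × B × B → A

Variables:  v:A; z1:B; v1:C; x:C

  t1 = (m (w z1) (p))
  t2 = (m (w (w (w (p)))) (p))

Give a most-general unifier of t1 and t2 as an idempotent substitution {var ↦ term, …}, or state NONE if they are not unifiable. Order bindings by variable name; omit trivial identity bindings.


{z1 ↦ (w (w (p)))}


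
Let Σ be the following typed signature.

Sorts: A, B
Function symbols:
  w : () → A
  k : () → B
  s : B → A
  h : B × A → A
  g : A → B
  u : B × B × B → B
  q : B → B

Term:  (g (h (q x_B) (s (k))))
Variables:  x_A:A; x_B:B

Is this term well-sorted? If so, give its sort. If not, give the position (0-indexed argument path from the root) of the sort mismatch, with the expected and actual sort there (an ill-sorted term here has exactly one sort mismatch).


well-sorted; sort = B

      x_B : B
    (q x_B) : B
      (k) : B
    (s (k)) : A
  (h (q x_B) (s (k))) : A
(g (h (q x_B) (s (k)))) : B


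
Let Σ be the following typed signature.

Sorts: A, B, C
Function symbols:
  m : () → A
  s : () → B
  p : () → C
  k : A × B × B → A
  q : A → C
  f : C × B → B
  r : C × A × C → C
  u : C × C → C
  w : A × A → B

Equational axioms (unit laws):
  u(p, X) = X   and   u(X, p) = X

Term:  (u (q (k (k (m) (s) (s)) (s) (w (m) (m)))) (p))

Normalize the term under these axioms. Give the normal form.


1. (u (q (k (k (m) (s) (s)) (s) (w (m) (m)))) (p))  →  (q (k (k (m) (s) (s)) (s) (w (m) (m))))

normal form = (q (k (k (m) (s) (s)) (s) (w (m) (m))))


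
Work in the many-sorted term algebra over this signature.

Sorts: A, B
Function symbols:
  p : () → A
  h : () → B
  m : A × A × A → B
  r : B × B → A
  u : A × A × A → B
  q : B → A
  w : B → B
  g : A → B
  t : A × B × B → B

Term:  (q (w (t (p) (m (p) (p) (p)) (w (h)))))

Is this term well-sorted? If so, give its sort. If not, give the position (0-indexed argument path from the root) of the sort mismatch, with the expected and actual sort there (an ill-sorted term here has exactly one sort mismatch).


well-sorted; sort = A

      (p) : A
        (p) : A
        (p) : A
        (p) : A
      (m (p) (p) (p)) : B
        (h) : B
      (w (h)) : B
    (t (p) (m (p) (p) (p)) (w (h))) : B
  (w (t (p) (m (p) (p) (p)) (w (h)))) : B
(q (w (t (p) (m (p) (p) (p)) (w (h))))) : A


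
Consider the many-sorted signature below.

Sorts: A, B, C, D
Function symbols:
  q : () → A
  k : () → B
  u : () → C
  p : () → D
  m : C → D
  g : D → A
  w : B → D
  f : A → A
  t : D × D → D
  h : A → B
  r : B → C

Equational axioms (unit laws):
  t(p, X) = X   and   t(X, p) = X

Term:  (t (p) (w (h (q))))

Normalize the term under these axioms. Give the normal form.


normal form = (w (h (q)))

1. (t (p) (w (h (q))))  →  (w (h (q)))


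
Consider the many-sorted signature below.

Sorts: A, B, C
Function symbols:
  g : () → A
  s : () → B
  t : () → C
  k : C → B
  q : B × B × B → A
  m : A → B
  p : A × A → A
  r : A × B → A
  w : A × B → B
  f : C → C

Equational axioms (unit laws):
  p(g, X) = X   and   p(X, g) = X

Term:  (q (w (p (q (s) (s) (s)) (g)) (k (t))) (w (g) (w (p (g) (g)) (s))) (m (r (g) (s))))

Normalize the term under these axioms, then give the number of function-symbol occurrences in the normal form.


size = 17

1. (q (w (p (q (s) (s) (s)) (g)) (k (t))) (w (g) (w (p (g) (g)) (s))) (m (r (g) (s))))  →  (q (w (q (s) (s) (s)) (k (t))) (w (g) (w (p (g) (g)) (s))) (m (r (g) (s))))
2. (q (w (q (s) (s) (s)) (k (t))) (w (g) (w (p (g) (g)) (s))) (m (r (g) (s))))  →  (q (w (q (s) (s) (s)) (k (t))) (w (g) (w (g) (s))) (m (r (g) (s))))
normal form: (q (w (q (s) (s) (s)) (k (t))) (w (g) (w (g) (s))) (m (r (g) (s))))


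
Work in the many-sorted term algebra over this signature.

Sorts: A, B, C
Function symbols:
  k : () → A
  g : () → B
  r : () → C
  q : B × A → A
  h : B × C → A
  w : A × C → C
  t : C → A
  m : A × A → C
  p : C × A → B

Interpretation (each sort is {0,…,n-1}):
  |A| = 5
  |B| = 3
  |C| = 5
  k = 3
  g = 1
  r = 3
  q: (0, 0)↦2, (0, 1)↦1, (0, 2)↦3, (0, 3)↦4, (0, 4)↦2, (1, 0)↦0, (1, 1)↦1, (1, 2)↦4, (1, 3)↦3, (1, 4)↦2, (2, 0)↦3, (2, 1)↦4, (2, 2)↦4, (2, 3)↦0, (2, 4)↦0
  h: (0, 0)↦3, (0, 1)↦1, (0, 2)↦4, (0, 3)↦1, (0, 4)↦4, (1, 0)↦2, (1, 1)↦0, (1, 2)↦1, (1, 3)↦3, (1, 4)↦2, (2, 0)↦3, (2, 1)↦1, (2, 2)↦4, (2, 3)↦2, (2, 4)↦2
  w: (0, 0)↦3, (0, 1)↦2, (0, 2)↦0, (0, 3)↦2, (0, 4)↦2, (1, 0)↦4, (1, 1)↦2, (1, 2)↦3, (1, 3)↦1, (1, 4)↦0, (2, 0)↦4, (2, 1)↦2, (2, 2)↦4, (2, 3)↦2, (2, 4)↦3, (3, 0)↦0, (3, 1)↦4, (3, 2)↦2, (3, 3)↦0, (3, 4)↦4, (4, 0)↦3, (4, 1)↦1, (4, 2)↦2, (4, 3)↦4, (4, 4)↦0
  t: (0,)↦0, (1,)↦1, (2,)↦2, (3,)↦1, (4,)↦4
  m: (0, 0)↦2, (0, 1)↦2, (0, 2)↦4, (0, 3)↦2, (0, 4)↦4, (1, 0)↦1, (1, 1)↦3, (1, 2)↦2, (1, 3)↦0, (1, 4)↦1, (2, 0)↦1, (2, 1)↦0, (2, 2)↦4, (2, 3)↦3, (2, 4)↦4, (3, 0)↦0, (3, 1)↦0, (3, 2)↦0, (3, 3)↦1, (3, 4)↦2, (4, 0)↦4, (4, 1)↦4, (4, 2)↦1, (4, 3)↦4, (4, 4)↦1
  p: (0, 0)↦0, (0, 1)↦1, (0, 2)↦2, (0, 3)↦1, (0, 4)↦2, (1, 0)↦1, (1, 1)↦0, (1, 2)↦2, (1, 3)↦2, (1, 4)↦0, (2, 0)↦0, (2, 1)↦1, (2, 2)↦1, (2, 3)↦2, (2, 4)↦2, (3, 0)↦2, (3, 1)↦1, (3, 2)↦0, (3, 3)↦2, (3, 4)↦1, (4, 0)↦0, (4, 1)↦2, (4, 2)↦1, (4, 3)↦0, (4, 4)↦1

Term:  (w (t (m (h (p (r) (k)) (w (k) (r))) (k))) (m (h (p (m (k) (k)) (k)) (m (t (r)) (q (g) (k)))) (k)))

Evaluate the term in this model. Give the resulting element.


  r = 3
  k = 3
  (p (r) (k)) = p(3, 3) = 2
  k = 3
  r = 3
  (w (k) (r)) = w(3, 3) = 0
  (h (p (r) (k)) (w (k) (r))) = h(2, 0) = 3
  k = 3
  (m (h (p (r) (k)) (w (k) (r))) (k)) = m(3, 3) = 1
  (t (m (h (p (r) (k)) (w (k) (r))) (k))) = t(1,) = 1
  k = 3
  k = 3
  (m (k) (k)) = m(3, 3) = 1
  k = 3
  (p (m (k) (k)) (k)) = p(1, 3) = 2
  r = 3
  (t (r)) = t(3,) = 1
  g = 1
  k = 3
  (q (g) (k)) = q(1, 3) = 3
  (m (t (r)) (q (g) (k))) = m(1, 3) = 0
  (h (p (m (k) (k)) (k)) (m (t (r)) (q (g) (k)))) = h(2, 0) = 3
  k = 3
  (m (h (p (m (k) (k)) (k)) (m (t (r)) (q (g) (k)))) (k)) = m(3, 3) = 1
  (w (t (m (h (p (r) (k)) (w (k) (r))) (k))) (m (h (p (m (k) (k)) (k)) (m (t (r)) (q (g) (k)))) (k))) = w(1, 1) = 2

value = 2


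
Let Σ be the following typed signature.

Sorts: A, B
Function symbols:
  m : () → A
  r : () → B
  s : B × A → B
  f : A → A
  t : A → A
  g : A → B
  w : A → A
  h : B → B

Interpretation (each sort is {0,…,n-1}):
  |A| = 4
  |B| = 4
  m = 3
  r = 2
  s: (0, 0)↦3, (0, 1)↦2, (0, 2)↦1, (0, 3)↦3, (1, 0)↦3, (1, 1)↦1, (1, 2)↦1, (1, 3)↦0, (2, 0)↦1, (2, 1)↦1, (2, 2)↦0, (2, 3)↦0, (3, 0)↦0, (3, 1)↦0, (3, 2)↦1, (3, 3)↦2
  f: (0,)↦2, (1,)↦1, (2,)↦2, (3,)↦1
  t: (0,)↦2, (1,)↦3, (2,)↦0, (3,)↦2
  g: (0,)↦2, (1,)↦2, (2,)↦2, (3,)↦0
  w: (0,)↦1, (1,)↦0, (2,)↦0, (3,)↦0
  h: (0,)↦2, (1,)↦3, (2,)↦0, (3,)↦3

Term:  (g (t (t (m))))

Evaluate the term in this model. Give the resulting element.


value = 2

  m = 3
  (t (m)) = t(3,) = 2
  (t (t (m))) = t(2,) = 0
  (g (t (t (m)))) = g(0,) = 2


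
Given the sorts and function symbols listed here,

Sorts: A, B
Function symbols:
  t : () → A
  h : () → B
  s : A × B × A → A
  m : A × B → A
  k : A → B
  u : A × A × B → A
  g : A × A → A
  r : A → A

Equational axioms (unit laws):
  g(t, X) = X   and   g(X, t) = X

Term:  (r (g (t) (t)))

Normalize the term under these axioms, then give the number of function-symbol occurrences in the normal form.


size = 2

1. (r (g (t) (t)))  →  (r (t))
normal form: (r (t))


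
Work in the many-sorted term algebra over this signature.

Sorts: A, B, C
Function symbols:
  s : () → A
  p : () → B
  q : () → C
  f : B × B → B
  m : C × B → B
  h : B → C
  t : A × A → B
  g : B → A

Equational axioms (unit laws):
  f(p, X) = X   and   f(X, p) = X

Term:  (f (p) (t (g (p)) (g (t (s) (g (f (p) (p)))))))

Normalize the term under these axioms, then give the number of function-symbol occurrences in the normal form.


1. (f (p) (t (g (p)) (g (t (s) (g (f (p) (p)))))))  →  (t (g (p)) (g (t (s) (g (f (p) (p))))))
2. (t (g (p)) (g (t (s) (g (f (p) (p))))))  →  (t (g (p)) (g (t (s) (g (p)))))
normal form: (t (g (p)) (g (t (s) (g (p)))))

size = 8


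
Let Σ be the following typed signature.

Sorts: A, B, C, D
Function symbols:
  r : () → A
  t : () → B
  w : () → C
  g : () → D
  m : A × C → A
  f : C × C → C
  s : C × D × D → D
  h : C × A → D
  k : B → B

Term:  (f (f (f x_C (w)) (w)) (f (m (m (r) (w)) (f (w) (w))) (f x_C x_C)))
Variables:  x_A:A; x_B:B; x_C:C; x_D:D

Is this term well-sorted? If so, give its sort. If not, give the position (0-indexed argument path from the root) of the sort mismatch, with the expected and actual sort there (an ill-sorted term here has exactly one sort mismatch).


ill-sorted at position [1, 0]: expected C, got A

      x_C : C
      (w) : C
    (f x_C (w)) : C
    (w) : C
  (f (f x_C (w)) (w)) : C
        (r) : A
        (w) : C
      (m (r) (w)) : A
        (w) : C
        (w) : C
      (f (w) (w)) : C
    (m (m (r) (w)) (f (w) (w))) : A
      x_C : C
      x_C : C
    (f x_C x_C) : C
  (f (m (m (r) (w)) (f (w) (w))) (f x_C x_C)) : ✗ arg 0 at [1, 0] has sort A, expected C


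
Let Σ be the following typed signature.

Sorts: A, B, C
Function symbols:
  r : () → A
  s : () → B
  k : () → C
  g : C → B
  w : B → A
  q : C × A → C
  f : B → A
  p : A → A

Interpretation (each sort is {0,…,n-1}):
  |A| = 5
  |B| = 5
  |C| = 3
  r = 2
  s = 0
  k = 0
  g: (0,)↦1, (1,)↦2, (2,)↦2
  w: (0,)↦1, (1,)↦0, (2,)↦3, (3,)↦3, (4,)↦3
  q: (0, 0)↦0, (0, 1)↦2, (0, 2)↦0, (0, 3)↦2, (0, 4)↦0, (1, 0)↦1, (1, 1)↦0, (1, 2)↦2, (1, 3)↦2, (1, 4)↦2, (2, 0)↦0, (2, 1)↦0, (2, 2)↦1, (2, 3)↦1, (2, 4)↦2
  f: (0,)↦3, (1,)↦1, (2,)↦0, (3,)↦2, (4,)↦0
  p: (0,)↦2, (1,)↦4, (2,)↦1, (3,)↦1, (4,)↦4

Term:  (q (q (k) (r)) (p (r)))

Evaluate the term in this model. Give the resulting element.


value = 2

  k = 0
  r = 2
  (q (k) (r)) = q(0, 2) = 0
  r = 2
  (p (r)) = p(2,) = 1
  (q (q (k) (r)) (p (r))) = q(0, 1) = 2


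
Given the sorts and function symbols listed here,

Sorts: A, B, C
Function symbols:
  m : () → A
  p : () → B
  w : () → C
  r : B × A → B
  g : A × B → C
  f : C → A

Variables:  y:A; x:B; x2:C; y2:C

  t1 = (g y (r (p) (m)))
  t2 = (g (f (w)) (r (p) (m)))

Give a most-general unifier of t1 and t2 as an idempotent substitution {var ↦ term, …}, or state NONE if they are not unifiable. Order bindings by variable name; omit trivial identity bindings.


{y ↦ (f (w))}


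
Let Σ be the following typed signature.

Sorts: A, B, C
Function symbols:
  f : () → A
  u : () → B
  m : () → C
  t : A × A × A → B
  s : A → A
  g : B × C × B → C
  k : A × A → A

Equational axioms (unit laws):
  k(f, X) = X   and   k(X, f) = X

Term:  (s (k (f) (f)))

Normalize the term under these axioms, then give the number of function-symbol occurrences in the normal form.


1. (s (k (f) (f)))  →  (s (f))
normal form: (s (f))

size = 2
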